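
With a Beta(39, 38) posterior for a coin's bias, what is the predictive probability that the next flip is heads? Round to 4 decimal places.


The predictive probability equals the posterior mean.
P(next = heads) = alpha / (alpha + beta)
= 39 / 77 = 0.5065

0.5065


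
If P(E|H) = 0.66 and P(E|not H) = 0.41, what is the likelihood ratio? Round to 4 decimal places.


Likelihood ratio = P(E|H) / P(E|not H)
= 0.66 / 0.41
= 1.6098

1.6098


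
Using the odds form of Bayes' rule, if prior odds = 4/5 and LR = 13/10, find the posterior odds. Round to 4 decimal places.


Bayes' rule in odds form: posterior odds = prior odds * LR
= (4 * 13) / (5 * 10)
= 52/50 = 1.04

1.04


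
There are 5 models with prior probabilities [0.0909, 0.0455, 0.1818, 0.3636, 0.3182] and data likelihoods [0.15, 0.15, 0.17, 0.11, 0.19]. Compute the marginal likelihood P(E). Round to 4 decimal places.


P(E) = sum over models of P(M_i) * P(E|M_i)
= 0.0909*0.15 + 0.0455*0.15 + 0.1818*0.17 + 0.3636*0.11 + 0.3182*0.19
= 0.1518

0.1518


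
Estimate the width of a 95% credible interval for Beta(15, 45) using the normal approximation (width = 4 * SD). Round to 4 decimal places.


For Beta(a,b): Var = ab/((a+b)^2(a+b+1))
Var = 0.0031, SD = 0.0554
Approximate 95% CI width = 4 * 0.0554 = 0.2218

0.2218


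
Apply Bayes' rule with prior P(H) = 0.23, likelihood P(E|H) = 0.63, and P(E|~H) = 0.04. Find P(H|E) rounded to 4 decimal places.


Step 1: Compute marginal P(E) = P(E|H)P(H) + P(E|~H)P(~H)
= 0.63*0.23 + 0.04*0.77 = 0.1757
Step 2: P(H|E) = P(E|H)P(H)/P(E) = 0.1449/0.1757
= 0.8247

0.8247


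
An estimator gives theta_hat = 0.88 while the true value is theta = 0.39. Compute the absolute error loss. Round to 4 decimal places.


The absolute error loss is |theta_hat - theta|
= |0.88 - 0.39|
= 0.49

0.49


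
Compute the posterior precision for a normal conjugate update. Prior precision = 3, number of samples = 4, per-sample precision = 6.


tau_post = tau_0 + n * tau
= 3 + 4 * 6 = 27

27


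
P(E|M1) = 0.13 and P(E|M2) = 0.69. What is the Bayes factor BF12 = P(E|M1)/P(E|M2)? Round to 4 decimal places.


Bayes factor BF12 = P(E|M1) / P(E|M2)
= 0.13 / 0.69
= 0.1884

0.1884


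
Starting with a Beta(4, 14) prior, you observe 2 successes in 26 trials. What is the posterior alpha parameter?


For a Beta-Binomial conjugate model:
Posterior alpha = prior alpha + number of successes
= 4 + 2 = 6

6


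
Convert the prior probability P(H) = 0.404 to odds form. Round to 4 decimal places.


P(not H) = 1 - 0.404 = 0.596
Odds = 0.404 / 0.596 = 0.6779

0.6779


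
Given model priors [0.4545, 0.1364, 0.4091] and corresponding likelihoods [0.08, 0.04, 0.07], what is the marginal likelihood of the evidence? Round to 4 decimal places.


P(E) = sum_i P(M_i) P(E|M_i)
= 0.0364 + 0.0055 + 0.0286
= 0.0705

0.0705


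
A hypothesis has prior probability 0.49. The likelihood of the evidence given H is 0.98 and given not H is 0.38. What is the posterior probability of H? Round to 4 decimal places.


Using Bayes' theorem:
P(E) = 0.49 * 0.98 + 0.51 * 0.38
P(E) = 0.674
P(H|E) = (0.49 * 0.98) / 0.674 = 0.7125

0.7125


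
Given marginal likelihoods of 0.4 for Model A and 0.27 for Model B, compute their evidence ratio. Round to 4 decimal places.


Ratio = ML(A) / ML(B) = 0.4/0.27
= 1.4815

1.4815


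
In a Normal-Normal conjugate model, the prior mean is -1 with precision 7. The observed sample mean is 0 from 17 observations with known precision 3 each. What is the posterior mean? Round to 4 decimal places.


Posterior precision = tau0 + n*tau = 7 + 17*3 = 58
Posterior mean = (tau0*mu0 + n*tau*xbar) / posterior_precision
= (7*-1 + 17*3*0) / 58
= -7 / 58 = -0.1207

-0.1207


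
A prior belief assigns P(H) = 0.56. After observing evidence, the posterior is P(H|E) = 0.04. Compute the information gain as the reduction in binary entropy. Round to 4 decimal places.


H(prior) = -0.56*log2(0.56) - 0.44*log2(0.44)
= 0.9896
H(post) = -0.04*log2(0.04) - 0.96*log2(0.96)
= 0.2423
IG = 0.9896 - 0.2423 = 0.7473

0.7473


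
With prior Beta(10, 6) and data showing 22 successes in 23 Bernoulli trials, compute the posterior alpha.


Conjugate update: alpha_posterior = alpha_prior + k
= 10 + 22 = 32

32


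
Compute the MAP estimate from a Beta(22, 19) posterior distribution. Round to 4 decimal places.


MAP = mode of Beta distribution
= (alpha - 1)/(alpha + beta - 2)
= (22-1)/(22+19-2)
= 21/39 = 0.5385

0.5385


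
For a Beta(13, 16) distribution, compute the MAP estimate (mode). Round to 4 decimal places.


MAP = mode = (a-1)/(a+b-2)
= (13-1)/(13+16-2)
= 12/27 = 0.4444

0.4444


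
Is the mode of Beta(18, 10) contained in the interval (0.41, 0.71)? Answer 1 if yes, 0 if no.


Mode = (a-1)/(a+b-2) = 17/26 = 0.6538
Interval: (0.41, 0.71)
Contains mode? 1

1


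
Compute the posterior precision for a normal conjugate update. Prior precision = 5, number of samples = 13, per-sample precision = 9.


tau_post = tau_0 + n * tau
= 5 + 13 * 9 = 122

122


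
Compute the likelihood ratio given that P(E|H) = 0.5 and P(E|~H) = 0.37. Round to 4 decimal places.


LR = P(E|H) / P(E|~H)
= 0.5 / 0.37 = 1.3514

1.3514


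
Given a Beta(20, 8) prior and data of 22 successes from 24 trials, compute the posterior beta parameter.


Number of failures = 24 - 22 = 2
Posterior beta = 8 + 2 = 10

10


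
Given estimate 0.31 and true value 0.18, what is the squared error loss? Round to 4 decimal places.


Squared error = (estimate - true)^2
Difference = 0.13
Loss = 0.13^2 = 0.0169

0.0169


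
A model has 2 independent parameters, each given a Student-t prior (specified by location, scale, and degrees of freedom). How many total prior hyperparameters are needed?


Each Student-t prior needs 3 hyperparameters (location, scale, and degrees of freedom).
Total = 3 * 2 = 6

6


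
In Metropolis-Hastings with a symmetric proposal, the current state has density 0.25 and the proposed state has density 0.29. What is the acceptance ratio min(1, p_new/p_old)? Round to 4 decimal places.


Ratio = p_new / p_old = 0.29 / 0.25 = 1.16
Acceptance = min(1, 1.16) = 1.0

1.0


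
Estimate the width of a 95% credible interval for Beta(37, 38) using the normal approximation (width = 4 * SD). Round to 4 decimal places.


For Beta(a,b): Var = ab/((a+b)^2(a+b+1))
Var = 0.0033, SD = 0.0573
Approximate 95% CI width = 4 * 0.0573 = 0.2294

0.2294


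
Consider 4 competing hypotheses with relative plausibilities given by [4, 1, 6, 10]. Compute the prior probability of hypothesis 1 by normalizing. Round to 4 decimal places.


Sum of weights = 4 + 1 + 6 + 10 = 21
Normalized prior for H1 = 4 / 21
= 0.1905

0.1905


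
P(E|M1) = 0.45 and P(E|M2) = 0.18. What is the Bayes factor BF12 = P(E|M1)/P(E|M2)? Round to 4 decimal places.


Bayes factor BF12 = P(E|M1) / P(E|M2)
= 0.45 / 0.18
= 2.5

2.5


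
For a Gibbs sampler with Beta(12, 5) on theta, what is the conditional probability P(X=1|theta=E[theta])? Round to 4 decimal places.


E[theta] = 12/(12+5) = 0.7059
P(X=1|theta) = theta = 0.7059

0.7059


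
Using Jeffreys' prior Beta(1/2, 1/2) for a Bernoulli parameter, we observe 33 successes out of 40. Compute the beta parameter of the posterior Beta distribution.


Conjugate update: Beta(0.5 + k, 0.5 + n - k).
k = 33, n - k = 7
Posterior beta = 0.5 + (n - k) = 0.5 + 7 = 7.5

7.5


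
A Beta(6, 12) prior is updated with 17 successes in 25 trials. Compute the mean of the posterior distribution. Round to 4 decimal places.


After update: Beta(23, 20)
Mean = 23 / (23 + 20) = 23 / 43
= 0.5349

0.5349


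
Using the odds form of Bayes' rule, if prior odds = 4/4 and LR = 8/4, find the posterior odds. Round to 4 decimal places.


Bayes' rule in odds form: posterior odds = prior odds * LR
= (4 * 8) / (4 * 4)
= 32/16 = 2.0

2.0


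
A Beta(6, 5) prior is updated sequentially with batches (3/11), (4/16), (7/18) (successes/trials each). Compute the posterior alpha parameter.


Sequential conjugate updating is equivalent to a single batch update.
Total successes across all batches = 14
alpha_posterior = alpha_prior + total_successes = 6 + 14
= 20

20


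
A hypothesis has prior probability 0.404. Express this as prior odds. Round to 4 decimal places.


Odds = P(H) / P(not H) = 0.404 / 0.596
= 0.6779

0.6779


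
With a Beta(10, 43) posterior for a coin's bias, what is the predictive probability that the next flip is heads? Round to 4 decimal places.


The predictive probability equals the posterior mean.
P(next = heads) = alpha / (alpha + beta)
= 10 / 53 = 0.1887

0.1887


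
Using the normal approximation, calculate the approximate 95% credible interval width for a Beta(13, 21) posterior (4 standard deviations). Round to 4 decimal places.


Var(Beta) = 13*21/(34^2 * 35) = 0.0067
SD = 0.0821
Width ~ 4*SD = 0.3286

0.3286


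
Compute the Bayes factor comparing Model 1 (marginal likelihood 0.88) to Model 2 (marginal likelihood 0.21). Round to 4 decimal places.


BF12 = marginal likelihood of M1 / marginal likelihood of M2
= 0.88/0.21
= 4.1905

4.1905


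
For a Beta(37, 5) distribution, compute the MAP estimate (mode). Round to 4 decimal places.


MAP = mode = (a-1)/(a+b-2)
= (37-1)/(37+5-2)
= 36/40 = 0.9

0.9


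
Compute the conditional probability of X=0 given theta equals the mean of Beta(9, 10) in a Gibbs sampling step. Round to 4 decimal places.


Mean of Beta(9, 10) = 0.4737
P(X=0 | theta=0.4737) = 0.5263

0.5263


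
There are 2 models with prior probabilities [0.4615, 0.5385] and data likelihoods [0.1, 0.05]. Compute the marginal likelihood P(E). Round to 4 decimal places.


P(E) = sum over models of P(M_i) * P(E|M_i)
= 0.4615*0.1 + 0.5385*0.05
= 0.0731

0.0731


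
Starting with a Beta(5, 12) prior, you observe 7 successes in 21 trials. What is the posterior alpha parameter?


For a Beta-Binomial conjugate model:
Posterior alpha = prior alpha + number of successes
= 5 + 7 = 12

12


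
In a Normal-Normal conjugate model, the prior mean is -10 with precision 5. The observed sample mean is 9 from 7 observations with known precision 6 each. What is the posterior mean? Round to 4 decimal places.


Posterior precision = tau0 + n*tau = 5 + 7*6 = 47
Posterior mean = (tau0*mu0 + n*tau*xbar) / posterior_precision
= (5*-10 + 7*6*9) / 47
= 328 / 47 = 6.9787

6.9787


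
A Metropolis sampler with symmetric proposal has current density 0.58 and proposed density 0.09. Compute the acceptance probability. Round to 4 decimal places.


For symmetric proposals, acceptance = min(1, pi(x*)/pi(x))
= min(1, 0.09/0.58)
= min(1, 0.1552) = 0.1552

0.1552


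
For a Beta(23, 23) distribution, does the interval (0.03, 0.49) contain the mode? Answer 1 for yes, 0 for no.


Mode of Beta(a,b) = (a-1)/(a+b-2)
= (23-1)/(23+23-2) = 0.5
Check: 0.03 <= 0.5 <= 0.49?
Result: 0

0


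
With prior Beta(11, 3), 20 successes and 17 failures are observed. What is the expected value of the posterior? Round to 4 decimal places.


Posterior = Beta(31, 20)
E[theta] = alpha/(alpha+beta)
= 31/51 = 0.6078

0.6078


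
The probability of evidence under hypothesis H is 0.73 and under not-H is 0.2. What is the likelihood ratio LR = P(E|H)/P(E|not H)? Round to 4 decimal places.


LR = 0.73 / 0.2
= 3.65

3.65


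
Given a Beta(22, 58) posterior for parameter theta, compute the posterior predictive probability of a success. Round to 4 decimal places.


For a Beta-Bernoulli model, the predictive probability is the mean:
P(success) = 22/(22+58) = 22/80 = 0.275

0.275


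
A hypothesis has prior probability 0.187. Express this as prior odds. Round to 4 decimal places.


Odds = P(H) / P(not H) = 0.187 / 0.813
= 0.23

0.23


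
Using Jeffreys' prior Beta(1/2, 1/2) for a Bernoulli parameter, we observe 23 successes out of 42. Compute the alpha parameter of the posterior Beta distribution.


Conjugate update: Beta(0.5 + k, 0.5 + n - k).
k = 23, n - k = 19
Posterior alpha = 0.5 + k = 0.5 + 23 = 23.5

23.5


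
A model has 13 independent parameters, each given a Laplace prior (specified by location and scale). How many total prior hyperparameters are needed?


Each Laplace prior needs 2 hyperparameters (location and scale).
Total = 2 * 13 = 26

26


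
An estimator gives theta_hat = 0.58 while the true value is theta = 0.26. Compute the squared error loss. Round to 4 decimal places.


The squared error loss is (theta_hat - theta)^2
= (0.58 - 0.26)^2
= (0.32)^2 = 0.1024

0.1024


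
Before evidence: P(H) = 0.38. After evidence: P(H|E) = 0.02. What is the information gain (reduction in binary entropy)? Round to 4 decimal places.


Prior entropy = 0.958
Posterior entropy = 0.1414
Information gain = 0.958 - 0.1414 = 0.8166

0.8166


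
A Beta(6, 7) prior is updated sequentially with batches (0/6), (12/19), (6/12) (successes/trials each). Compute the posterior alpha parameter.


Sequential conjugate updating is equivalent to a single batch update.
Total successes across all batches = 18
alpha_posterior = alpha_prior + total_successes = 6 + 18
= 24

24


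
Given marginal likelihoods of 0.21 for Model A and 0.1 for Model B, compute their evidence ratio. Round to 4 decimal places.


Ratio = ML(A) / ML(B) = 0.21/0.1
= 2.1

2.1


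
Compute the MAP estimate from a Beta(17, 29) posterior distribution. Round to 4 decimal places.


MAP = mode of Beta distribution
= (alpha - 1)/(alpha + beta - 2)
= (17-1)/(17+29-2)
= 16/44 = 0.3636

0.3636


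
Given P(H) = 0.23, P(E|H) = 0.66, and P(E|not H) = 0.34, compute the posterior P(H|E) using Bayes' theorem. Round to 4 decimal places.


By Bayes' theorem: P(H|E) = P(E|H)*P(H) / P(E)
P(E) = P(E|H)*P(H) + P(E|not H)*P(not H)
P(E) = 0.66*0.23 + 0.34*0.77 = 0.4136
P(H|E) = 0.66*0.23 / 0.4136 = 0.367

0.367


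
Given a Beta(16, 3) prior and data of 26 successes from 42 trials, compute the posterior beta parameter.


Number of failures = 42 - 26 = 16
Posterior beta = 3 + 16 = 19

19


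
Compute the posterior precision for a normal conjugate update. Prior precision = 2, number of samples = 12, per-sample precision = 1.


tau_post = tau_0 + n * tau
= 2 + 12 * 1 = 14

14


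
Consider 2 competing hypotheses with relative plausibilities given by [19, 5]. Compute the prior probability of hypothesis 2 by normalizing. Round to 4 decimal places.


Sum of weights = 19 + 5 = 24
Normalized prior for H2 = 5 / 24
= 0.2083

0.2083


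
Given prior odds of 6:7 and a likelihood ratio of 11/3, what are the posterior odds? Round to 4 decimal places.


Posterior odds = prior odds * LR
Prior odds = 6/7 = 0.8571
LR = 11/3 = 3.6667
Posterior odds = 0.8571 * 3.6667 = 3.1429

3.1429


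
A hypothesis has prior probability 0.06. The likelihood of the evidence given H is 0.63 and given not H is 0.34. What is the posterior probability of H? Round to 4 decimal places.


Using Bayes' theorem:
P(E) = 0.06 * 0.63 + 0.94 * 0.34
P(E) = 0.3574
P(H|E) = (0.06 * 0.63) / 0.3574 = 0.1058

0.1058


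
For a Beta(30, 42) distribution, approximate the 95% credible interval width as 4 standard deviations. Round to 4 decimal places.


Variance of Beta(a,b) = ab / ((a+b)^2 * (a+b+1))
= 30*42 / ((72)^2 * 73)
= 0.0033
SD = sqrt(0.0033) = 0.0577
Width = 4 * SD = 0.2308

0.2308


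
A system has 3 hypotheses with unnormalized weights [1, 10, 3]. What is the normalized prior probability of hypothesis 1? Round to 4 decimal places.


The normalized prior is the weight divided by the total.
Total weight = 14
P(H1) = 1 / 14 = 0.0714

0.0714


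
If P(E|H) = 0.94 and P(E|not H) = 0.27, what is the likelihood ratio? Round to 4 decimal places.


Likelihood ratio = P(E|H) / P(E|not H)
= 0.94 / 0.27
= 3.4815

3.4815


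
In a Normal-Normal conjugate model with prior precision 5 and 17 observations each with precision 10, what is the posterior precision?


Posterior precision = prior precision + n * observation precision
= 5 + 17 * 10
= 5 + 170 = 175

175


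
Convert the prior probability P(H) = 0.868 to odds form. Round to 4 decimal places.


P(not H) = 1 - 0.868 = 0.132
Odds = 0.868 / 0.132 = 6.5758

6.5758


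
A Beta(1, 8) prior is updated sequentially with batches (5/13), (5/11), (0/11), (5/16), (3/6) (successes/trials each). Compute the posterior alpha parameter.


Sequential conjugate updating is equivalent to a single batch update.
Total successes across all batches = 18
alpha_posterior = alpha_prior + total_successes = 1 + 18
= 19

19


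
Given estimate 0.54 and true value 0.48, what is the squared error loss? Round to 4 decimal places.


Squared error = (estimate - true)^2
Difference = 0.06
Loss = 0.06^2 = 0.0036

0.0036


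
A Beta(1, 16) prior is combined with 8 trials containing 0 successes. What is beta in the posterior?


In conjugate updating:
beta_posterior = beta_prior + (n - k)
= 16 + (8 - 0)
= 16 + 8 = 24

24


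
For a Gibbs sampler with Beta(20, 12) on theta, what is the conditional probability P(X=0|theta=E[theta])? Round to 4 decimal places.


E[theta] = 20/(20+12) = 0.625
P(X=0|theta) = 1 - theta = 0.375

0.375


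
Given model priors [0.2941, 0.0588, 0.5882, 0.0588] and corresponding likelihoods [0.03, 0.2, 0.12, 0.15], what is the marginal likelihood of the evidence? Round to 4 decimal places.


P(E) = sum_i P(M_i) P(E|M_i)
= 0.0088 + 0.0118 + 0.0706 + 0.0088
= 0.1

0.1


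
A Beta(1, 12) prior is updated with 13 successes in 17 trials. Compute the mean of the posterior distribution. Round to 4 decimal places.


After update: Beta(14, 16)
Mean = 14 / (14 + 16) = 14 / 30
= 0.4667

0.4667


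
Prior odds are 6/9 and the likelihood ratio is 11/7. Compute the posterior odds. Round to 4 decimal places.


Posterior odds = prior odds * likelihood ratio
= (6/9) * (11/7)
= 66 / 63
= 1.0476

1.0476


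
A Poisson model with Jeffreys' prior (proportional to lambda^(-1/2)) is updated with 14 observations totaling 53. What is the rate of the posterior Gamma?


Posterior = Gamma(0.5 + S, n)
= Gamma(0.5 + 53, 14)
Posterior rate = 0 + n = 14

14.0


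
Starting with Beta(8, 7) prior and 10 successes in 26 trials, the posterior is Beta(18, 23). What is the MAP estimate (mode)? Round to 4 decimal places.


The mode of Beta(a, b) when a > 1 and b > 1 is (a-1)/(a+b-2)
= (18 - 1) / (18 + 23 - 2)
= 17 / 39
= 0.4359

0.4359


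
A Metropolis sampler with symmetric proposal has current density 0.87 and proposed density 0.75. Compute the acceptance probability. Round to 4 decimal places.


For symmetric proposals, acceptance = min(1, pi(x*)/pi(x))
= min(1, 0.75/0.87)
= min(1, 0.8621) = 0.8621

0.8621


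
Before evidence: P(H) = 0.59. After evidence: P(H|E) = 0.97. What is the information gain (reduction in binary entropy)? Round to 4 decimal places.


Prior entropy = 0.9765
Posterior entropy = 0.1944
Information gain = 0.9765 - 0.1944 = 0.7821

0.7821


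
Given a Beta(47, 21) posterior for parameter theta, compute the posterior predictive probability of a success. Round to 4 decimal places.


For a Beta-Bernoulli model, the predictive probability is the mean:
P(success) = 47/(47+21) = 47/68 = 0.6912

0.6912


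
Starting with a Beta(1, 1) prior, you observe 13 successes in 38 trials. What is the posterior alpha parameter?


For a Beta-Binomial conjugate model:
Posterior alpha = prior alpha + number of successes
= 1 + 13 = 14

14


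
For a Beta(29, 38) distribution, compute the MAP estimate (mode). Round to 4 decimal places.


MAP = mode = (a-1)/(a+b-2)
= (29-1)/(29+38-2)
= 28/65 = 0.4308

0.4308


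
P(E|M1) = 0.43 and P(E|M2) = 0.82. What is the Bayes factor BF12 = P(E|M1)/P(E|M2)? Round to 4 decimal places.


Bayes factor BF12 = P(E|M1) / P(E|M2)
= 0.43 / 0.82
= 0.5244

0.5244


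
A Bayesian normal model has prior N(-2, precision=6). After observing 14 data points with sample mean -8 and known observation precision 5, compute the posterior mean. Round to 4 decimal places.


Posterior mean = (prior_precision * prior_mean + n * data_precision * data_mean) / (prior_precision + n * data_precision)
Numerator = 6*-2 + 14*5*-8 = -572
Denominator = 6 + 14*5 = 76
Posterior mean = -7.5263

-7.5263


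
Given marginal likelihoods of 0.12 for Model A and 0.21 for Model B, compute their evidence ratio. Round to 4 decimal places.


Ratio = ML(A) / ML(B) = 0.12/0.21
= 0.5714

0.5714


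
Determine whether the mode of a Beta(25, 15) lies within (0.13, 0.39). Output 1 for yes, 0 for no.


First find the mode: (a-1)/(a+b-2) = 0.6316
Is 0.6316 in (0.13, 0.39)? 0

0


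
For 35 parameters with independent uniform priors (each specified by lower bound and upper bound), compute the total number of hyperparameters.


A uniform prior has 2 hyperparameters per parameter.
Total = 35 * 2 = 70

70


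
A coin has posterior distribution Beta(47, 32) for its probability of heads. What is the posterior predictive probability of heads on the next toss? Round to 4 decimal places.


Posterior predictive = E[theta] = alpha/(alpha+beta)
= 47/79
= 0.5949

0.5949


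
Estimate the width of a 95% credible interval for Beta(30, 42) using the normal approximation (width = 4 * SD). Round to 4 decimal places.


For Beta(a,b): Var = ab/((a+b)^2(a+b+1))
Var = 0.0033, SD = 0.0577
Approximate 95% CI width = 4 * 0.0577 = 0.2308

0.2308


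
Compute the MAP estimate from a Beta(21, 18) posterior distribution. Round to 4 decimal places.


MAP = mode of Beta distribution
= (alpha - 1)/(alpha + beta - 2)
= (21-1)/(21+18-2)
= 20/37 = 0.5405

0.5405


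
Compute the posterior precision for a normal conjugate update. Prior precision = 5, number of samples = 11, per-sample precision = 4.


tau_post = tau_0 + n * tau
= 5 + 11 * 4 = 49

49


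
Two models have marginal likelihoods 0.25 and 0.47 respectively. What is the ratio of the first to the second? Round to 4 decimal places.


Evidence ratio = 0.25 / 0.47
= 0.5319

0.5319


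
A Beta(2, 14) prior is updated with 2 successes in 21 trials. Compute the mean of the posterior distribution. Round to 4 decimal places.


After update: Beta(4, 33)
Mean = 4 / (4 + 33) = 4 / 37
= 0.1081

0.1081


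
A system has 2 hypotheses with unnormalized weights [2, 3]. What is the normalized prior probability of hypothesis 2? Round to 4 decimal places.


The normalized prior is the weight divided by the total.
Total weight = 5
P(H2) = 3 / 5 = 0.6

0.6


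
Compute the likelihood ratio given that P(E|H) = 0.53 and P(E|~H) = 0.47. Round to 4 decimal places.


LR = P(E|H) / P(E|~H)
= 0.53 / 0.47 = 1.1277

1.1277


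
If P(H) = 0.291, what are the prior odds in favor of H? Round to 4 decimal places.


Prior odds = P(H) / (1 - P(H))
= 0.291 / 0.709
= 0.4104

0.4104


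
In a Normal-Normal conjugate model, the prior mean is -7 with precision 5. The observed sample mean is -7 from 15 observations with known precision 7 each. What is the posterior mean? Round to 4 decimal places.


Posterior precision = tau0 + n*tau = 5 + 15*7 = 110
Posterior mean = (tau0*mu0 + n*tau*xbar) / posterior_precision
= (5*-7 + 15*7*-7) / 110
= -770 / 110 = -7.0

-7.0


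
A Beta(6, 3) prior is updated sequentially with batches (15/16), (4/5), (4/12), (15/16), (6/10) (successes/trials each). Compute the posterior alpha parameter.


Sequential conjugate updating is equivalent to a single batch update.
Total successes across all batches = 44
alpha_posterior = alpha_prior + total_successes = 6 + 44
= 50

50


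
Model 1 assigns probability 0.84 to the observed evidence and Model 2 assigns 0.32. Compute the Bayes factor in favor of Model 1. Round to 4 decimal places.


BF = P(data|M1) / P(data|M2)
= 0.84 / 0.32 = 2.625

2.625


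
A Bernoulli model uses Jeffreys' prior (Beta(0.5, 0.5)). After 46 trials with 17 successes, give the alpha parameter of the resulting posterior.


Posterior = Beta(prior_alpha + successes, prior_beta + failures)
= Beta(0.5 + 17, 0.5 + 29)
Posterior alpha = 0.5 + k = 0.5 + 17 = 17.5

17.5


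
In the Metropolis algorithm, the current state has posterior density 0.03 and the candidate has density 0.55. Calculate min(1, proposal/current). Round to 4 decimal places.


Ratio = 0.55/0.03 = 18.3333
Acceptance probability = min(1, 18.3333)
= 1.0

1.0


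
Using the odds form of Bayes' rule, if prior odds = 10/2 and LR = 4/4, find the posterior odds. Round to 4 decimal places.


Bayes' rule in odds form: posterior odds = prior odds * LR
= (10 * 4) / (2 * 4)
= 40/8 = 5.0

5.0


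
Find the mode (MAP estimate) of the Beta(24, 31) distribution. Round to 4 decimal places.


For Beta(a,b) with a,b > 1:
Mode = (a-1)/(a+b-2) = (24-1)/(55-2)
= 23/53 = 0.434

0.434


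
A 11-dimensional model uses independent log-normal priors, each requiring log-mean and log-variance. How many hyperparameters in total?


Per parameter: 2 (log-mean and log-variance).
Total = 11 * 2 = 22

22


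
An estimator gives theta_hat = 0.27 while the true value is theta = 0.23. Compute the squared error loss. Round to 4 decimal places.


The squared error loss is (theta_hat - theta)^2
= (0.27 - 0.23)^2
= (0.04)^2 = 0.0016

0.0016


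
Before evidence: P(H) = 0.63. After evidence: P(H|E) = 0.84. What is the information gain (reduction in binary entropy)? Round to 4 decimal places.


Prior entropy = 0.9507
Posterior entropy = 0.6343
Information gain = 0.9507 - 0.6343 = 0.3164

0.3164


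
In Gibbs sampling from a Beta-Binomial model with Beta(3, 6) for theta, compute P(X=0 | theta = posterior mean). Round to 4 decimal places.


Posterior mean = alpha/(alpha+beta) = 3/9 = 0.3333
P(X=0|theta=mean) = 1 - theta = 0.6667

0.6667


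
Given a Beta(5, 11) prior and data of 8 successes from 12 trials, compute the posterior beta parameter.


Number of failures = 12 - 8 = 4
Posterior beta = 11 + 4 = 15

15


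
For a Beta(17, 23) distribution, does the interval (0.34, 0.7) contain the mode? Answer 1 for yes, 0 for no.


Mode of Beta(a,b) = (a-1)/(a+b-2)
= (17-1)/(17+23-2) = 0.4211
Check: 0.34 <= 0.4211 <= 0.7?
Result: 1

1


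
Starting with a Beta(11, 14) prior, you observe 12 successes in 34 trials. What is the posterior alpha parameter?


For a Beta-Binomial conjugate model:
Posterior alpha = prior alpha + number of successes
= 11 + 12 = 23

23


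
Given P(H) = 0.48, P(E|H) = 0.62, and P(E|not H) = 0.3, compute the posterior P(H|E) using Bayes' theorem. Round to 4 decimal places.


By Bayes' theorem: P(H|E) = P(E|H)*P(H) / P(E)
P(E) = P(E|H)*P(H) + P(E|not H)*P(not H)
P(E) = 0.62*0.48 + 0.3*0.52 = 0.4536
P(H|E) = 0.62*0.48 / 0.4536 = 0.6561

0.6561


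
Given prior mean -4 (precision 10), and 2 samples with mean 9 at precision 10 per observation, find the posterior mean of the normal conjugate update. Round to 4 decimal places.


The posterior mean is a precision-weighted average of prior and data.
Post. prec. = 10 + 20 = 30
Post. mean = (-40 + 180)/30 = 140/30 = 4.6667

4.6667


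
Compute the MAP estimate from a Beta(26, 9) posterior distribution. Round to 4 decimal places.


MAP = mode of Beta distribution
= (alpha - 1)/(alpha + beta - 2)
= (26-1)/(26+9-2)
= 25/33 = 0.7576

0.7576


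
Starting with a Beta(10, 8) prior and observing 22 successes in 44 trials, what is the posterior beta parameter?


Posterior beta = prior beta + failures
Failures = 44 - 22 = 22
beta_post = 8 + 22 = 30

30


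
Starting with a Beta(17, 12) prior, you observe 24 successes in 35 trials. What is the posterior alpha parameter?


For a Beta-Binomial conjugate model:
Posterior alpha = prior alpha + number of successes
= 17 + 24 = 41

41


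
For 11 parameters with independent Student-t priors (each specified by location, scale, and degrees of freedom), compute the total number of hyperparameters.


A Student-t prior has 3 hyperparameters per parameter.
Total = 11 * 3 = 33

33


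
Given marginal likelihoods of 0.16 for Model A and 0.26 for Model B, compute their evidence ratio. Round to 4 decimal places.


Ratio = ML(A) / ML(B) = 0.16/0.26
= 0.6154

0.6154


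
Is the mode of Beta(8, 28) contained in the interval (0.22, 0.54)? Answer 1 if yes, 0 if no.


Mode = (a-1)/(a+b-2) = 7/34 = 0.2059
Interval: (0.22, 0.54)
Contains mode? 0

0


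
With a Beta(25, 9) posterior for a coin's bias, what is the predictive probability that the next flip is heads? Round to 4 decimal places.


The predictive probability equals the posterior mean.
P(next = heads) = alpha / (alpha + beta)
= 25 / 34 = 0.7353

0.7353


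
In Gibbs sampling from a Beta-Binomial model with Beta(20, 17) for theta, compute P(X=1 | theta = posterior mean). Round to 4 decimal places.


Posterior mean = alpha/(alpha+beta) = 20/37 = 0.5405
P(X=1|theta=mean) = theta = 0.5405

0.5405


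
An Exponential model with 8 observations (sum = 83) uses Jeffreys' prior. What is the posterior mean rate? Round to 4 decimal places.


Posterior Gamma(8, 83)
E[lambda] = 8/83 = 0.0964

0.0964


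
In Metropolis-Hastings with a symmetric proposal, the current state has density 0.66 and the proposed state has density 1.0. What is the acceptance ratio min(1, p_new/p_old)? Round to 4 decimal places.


Ratio = p_new / p_old = 1.0 / 0.66 = 1.5152
Acceptance = min(1, 1.5152) = 1.0

1.0


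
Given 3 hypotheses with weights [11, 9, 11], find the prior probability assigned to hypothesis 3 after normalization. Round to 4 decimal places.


To normalize, divide each weight by the sum of all weights.
Sum = 31
Prior(H3) = 11/31 = 0.3548

0.3548


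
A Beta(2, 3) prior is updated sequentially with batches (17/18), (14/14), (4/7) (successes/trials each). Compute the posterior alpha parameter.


Sequential conjugate updating is equivalent to a single batch update.
Total successes across all batches = 35
alpha_posterior = alpha_prior + total_successes = 2 + 35
= 37

37


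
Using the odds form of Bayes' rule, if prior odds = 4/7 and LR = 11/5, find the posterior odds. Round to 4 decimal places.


Bayes' rule in odds form: posterior odds = prior odds * LR
= (4 * 11) / (7 * 5)
= 44/35 = 1.2571

1.2571


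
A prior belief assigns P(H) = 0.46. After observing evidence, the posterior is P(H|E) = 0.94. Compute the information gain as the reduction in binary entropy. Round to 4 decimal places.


H(prior) = -0.46*log2(0.46) - 0.54*log2(0.54)
= 0.9954
H(post) = -0.94*log2(0.94) - 0.06*log2(0.06)
= 0.3274
IG = 0.9954 - 0.3274 = 0.6679

0.6679


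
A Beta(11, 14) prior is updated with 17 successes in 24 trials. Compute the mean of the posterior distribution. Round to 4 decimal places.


After update: Beta(28, 21)
Mean = 28 / (28 + 21) = 28 / 49
= 0.5714

0.5714


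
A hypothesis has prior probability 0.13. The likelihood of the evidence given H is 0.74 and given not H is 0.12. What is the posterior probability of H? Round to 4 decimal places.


Using Bayes' theorem:
P(E) = 0.13 * 0.74 + 0.87 * 0.12
P(E) = 0.2006
P(H|E) = (0.13 * 0.74) / 0.2006 = 0.4796

0.4796


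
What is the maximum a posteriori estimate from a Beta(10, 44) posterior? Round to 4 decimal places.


The MAP estimate equals the mode of the distribution.
Mode of Beta(a,b) = (a-1)/(a+b-2)
= 9/52
= 0.1731

0.1731


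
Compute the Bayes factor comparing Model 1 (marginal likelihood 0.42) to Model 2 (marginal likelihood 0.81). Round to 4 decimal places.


BF12 = marginal likelihood of M1 / marginal likelihood of M2
= 0.42/0.81
= 0.5185

0.5185


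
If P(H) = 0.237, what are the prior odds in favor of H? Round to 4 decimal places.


Prior odds = P(H) / (1 - P(H))
= 0.237 / 0.763
= 0.3106

0.3106


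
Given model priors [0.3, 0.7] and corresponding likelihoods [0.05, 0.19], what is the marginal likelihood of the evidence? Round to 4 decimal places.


P(E) = sum_i P(M_i) P(E|M_i)
= 0.015 + 0.133
= 0.148

0.148


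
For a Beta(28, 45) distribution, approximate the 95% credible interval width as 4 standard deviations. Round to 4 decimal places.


Variance of Beta(a,b) = ab / ((a+b)^2 * (a+b+1))
= 28*45 / ((73)^2 * 74)
= 0.0032
SD = sqrt(0.0032) = 0.0565
Width = 4 * SD = 0.2261

0.2261


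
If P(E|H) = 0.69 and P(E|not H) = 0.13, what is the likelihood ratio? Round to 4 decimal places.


Likelihood ratio = P(E|H) / P(E|not H)
= 0.69 / 0.13
= 5.3077

5.3077


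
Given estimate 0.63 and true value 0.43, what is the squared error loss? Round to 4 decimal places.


Squared error = (estimate - true)^2
Difference = 0.2
Loss = 0.2^2 = 0.04

0.04


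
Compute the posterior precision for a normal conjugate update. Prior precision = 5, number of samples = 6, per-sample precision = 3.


tau_post = tau_0 + n * tau
= 5 + 6 * 3 = 23

23


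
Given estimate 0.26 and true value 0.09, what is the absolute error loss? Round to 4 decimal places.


Absolute error = |estimate - true|
= |0.17| = 0.17

0.17


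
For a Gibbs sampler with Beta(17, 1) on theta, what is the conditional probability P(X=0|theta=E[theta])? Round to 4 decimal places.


E[theta] = 17/(17+1) = 0.9444
P(X=0|theta) = 1 - theta = 0.0556

0.0556


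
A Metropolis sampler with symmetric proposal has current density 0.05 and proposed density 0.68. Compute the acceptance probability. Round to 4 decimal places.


For symmetric proposals, acceptance = min(1, pi(x*)/pi(x))
= min(1, 0.68/0.05)
= min(1, 13.6) = 1.0

1.0


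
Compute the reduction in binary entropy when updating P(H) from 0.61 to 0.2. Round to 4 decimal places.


H_before = -p*log2(p) - (1-p)*log2(1-p) for p=0.61: 0.9648
H_after for p=0.2: 0.7219
Reduction = 0.9648 - 0.7219 = 0.2429

0.2429


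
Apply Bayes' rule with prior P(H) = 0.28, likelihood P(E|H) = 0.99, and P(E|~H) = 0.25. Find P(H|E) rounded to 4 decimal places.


Step 1: Compute marginal P(E) = P(E|H)P(H) + P(E|~H)P(~H)
= 0.99*0.28 + 0.25*0.72 = 0.4572
Step 2: P(H|E) = P(E|H)P(H)/P(E) = 0.2772/0.4572
= 0.6063

0.6063


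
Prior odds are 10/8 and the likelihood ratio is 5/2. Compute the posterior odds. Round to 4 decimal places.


Posterior odds = prior odds * likelihood ratio
= (10/8) * (5/2)
= 50 / 16
= 3.125

3.125


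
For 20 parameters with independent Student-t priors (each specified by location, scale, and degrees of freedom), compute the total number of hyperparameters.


A Student-t prior has 3 hyperparameters per parameter.
Total = 20 * 3 = 60

60


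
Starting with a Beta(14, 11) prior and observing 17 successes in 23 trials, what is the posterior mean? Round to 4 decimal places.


Posterior parameters: alpha = 14 + 17 = 31
beta = 11 + 6 = 17
Posterior mean = alpha / (alpha + beta) = 31 / 48
= 0.6458

0.6458


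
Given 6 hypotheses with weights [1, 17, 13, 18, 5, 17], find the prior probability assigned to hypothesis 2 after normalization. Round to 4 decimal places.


To normalize, divide each weight by the sum of all weights.
Sum = 71
Prior(H2) = 17/71 = 0.2394

0.2394


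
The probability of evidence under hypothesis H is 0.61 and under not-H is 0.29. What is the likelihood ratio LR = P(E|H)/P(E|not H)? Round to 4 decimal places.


LR = 0.61 / 0.29
= 2.1034

2.1034


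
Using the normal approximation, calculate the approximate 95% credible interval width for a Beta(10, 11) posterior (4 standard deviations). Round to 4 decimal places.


Var(Beta) = 10*11/(21^2 * 22) = 0.0113
SD = 0.1065
Width ~ 4*SD = 0.4259

0.4259


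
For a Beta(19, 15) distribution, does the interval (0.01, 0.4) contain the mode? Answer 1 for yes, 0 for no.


Mode of Beta(a,b) = (a-1)/(a+b-2)
= (19-1)/(19+15-2) = 0.5625
Check: 0.01 <= 0.5625 <= 0.4?
Result: 0

0


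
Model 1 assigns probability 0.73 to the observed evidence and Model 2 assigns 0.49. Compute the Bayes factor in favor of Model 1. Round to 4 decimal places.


BF = P(data|M1) / P(data|M2)
= 0.73 / 0.49 = 1.4898

1.4898


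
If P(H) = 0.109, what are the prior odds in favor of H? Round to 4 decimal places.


Prior odds = P(H) / (1 - P(H))
= 0.109 / 0.891
= 0.1223

0.1223


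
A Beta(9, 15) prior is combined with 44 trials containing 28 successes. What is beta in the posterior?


In conjugate updating:
beta_posterior = beta_prior + (n - k)
= 15 + (44 - 28)
= 15 + 16 = 31

31


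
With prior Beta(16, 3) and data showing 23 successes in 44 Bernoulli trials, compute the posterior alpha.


Conjugate update: alpha_posterior = alpha_prior + k
= 16 + 23 = 39

39


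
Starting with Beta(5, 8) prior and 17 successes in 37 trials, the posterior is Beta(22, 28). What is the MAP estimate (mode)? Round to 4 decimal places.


The mode of Beta(a, b) when a > 1 and b > 1 is (a-1)/(a+b-2)
= (22 - 1) / (22 + 28 - 2)
= 21 / 48
= 0.4375

0.4375


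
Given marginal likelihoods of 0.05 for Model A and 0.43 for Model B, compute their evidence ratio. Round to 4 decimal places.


Ratio = ML(A) / ML(B) = 0.05/0.43
= 0.1163

0.1163


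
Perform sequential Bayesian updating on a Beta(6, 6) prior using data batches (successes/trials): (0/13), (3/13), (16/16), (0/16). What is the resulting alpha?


Accumulate successes: 19
Posterior alpha = prior alpha + sum of successes
= 6 + 19 = 25

25


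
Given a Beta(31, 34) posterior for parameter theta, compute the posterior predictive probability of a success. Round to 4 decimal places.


For a Beta-Bernoulli model, the predictive probability is the mean:
P(success) = 31/(31+34) = 31/65 = 0.4769

0.4769


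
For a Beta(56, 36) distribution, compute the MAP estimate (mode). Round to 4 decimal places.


MAP = mode = (a-1)/(a+b-2)
= (56-1)/(56+36-2)
= 55/90 = 0.6111

0.6111


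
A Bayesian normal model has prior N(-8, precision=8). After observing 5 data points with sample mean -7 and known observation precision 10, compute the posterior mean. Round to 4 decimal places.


Posterior mean = (prior_precision * prior_mean + n * data_precision * data_mean) / (prior_precision + n * data_precision)
Numerator = 8*-8 + 5*10*-7 = -414
Denominator = 8 + 5*10 = 58
Posterior mean = -7.1379

-7.1379


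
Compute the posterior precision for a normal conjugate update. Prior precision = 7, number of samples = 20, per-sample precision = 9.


tau_post = tau_0 + n * tau
= 7 + 20 * 9 = 187

187


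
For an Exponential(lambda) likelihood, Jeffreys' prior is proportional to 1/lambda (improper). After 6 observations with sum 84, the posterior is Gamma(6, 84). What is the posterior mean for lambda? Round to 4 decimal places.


Posterior = Gamma(n, sum_x) = Gamma(6, 84)
Posterior mean = shape/rate = 6/84
= 0.0714

0.0714


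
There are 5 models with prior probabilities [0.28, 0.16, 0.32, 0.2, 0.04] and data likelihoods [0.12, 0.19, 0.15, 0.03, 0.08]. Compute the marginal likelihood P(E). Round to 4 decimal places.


P(E) = sum over models of P(M_i) * P(E|M_i)
= 0.28*0.12 + 0.16*0.19 + 0.32*0.15 + 0.2*0.03 + 0.04*0.08
= 0.1212

0.1212


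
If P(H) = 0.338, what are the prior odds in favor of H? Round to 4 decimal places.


Prior odds = P(H) / (1 - P(H))
= 0.338 / 0.662
= 0.5106

0.5106


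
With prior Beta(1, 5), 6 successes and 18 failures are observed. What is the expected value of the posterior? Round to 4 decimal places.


Posterior = Beta(7, 23)
E[theta] = alpha/(alpha+beta)
= 7/30 = 0.2333

0.2333


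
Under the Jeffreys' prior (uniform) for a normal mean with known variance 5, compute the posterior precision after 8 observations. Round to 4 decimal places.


Prior precision = 0 (flat prior).
Post. prec. = 0 + n/var = 8/5 = 1.6

1.6


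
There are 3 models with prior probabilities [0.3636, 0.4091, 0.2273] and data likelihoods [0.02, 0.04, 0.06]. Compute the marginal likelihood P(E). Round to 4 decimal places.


P(E) = sum over models of P(M_i) * P(E|M_i)
= 0.3636*0.02 + 0.4091*0.04 + 0.2273*0.06
= 0.0373

0.0373
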